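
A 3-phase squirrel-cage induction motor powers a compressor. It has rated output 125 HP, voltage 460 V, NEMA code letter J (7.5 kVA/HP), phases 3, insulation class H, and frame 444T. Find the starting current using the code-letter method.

1180 A

S_LR = 7.5 × 125 = 937.5 kVA
I_LR = S_LR/(√3·V_L) = 937500/(1.732×460) = 1180 A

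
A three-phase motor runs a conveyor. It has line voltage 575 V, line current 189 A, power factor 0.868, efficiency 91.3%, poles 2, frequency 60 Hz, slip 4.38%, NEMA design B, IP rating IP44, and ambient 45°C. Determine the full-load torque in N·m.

414 N·m

P_in = √3·V·I·cosφ = 1.732 × 575 × 189 × 0.868 = 163379 W
P_out = η·P_in = 0.913 × 163379 = 149165 W
n_s = 120×60/2 = 3600 rpm; n = 3600×(1−0.0438) = 3442 rpm
ω = 2π×3442/60 = 360.4 rad/s
τ = P_out/ω = 149165/360.4 = 414 N·m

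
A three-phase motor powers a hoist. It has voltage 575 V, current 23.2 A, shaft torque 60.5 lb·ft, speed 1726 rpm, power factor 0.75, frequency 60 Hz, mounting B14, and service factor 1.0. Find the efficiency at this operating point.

τ = 60.5 lb·ft × 1.356 = 82.04 N·m
ω = 2π × 1726/60 = 180.7 rad/s; P_out = τω = 82.04 × 180.7 = 14825 W
P_in = √3·V_L·I_L·cosφ = 1.732 × 575 × 23.2 × 0.75 = 17329 W
η = P_out / P_in = 14825 / 17329 = 0.856 = 85.6%

85.6 %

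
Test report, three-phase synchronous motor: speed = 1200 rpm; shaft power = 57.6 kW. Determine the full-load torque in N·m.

458 N·m

ω = 2π × 1200/60 = 125.7 rad/s
τ = P/ω = 57600/125.7 = 458 N·m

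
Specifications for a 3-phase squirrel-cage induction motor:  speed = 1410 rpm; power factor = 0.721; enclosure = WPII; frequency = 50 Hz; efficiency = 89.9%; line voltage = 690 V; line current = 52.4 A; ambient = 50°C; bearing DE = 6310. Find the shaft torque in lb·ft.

203 lb·ft

P_in = √3·V·I·cosφ = 1.732 × 690 × 52.4 × 0.721 = 45151 W
P_out = η·P_in = 0.899 × 45151 = 40591 W
n = 1410 rpm
ω = 2π×1410/60 = 147.7 rad/s
τ = P_out/ω = 40591/147.7 = 274.8 N·m
In lb·ft: 274.8/1.356 = 203 lb·ft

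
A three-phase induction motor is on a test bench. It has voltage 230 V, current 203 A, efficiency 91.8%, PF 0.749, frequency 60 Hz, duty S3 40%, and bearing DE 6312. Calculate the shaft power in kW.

55.6 kW

P_in = √3·V·I·cosφ = 1.732 × 230 × 203 × 0.749 = 60569 W
P_out = η·P_in = 0.918 × 60569 = 55602 W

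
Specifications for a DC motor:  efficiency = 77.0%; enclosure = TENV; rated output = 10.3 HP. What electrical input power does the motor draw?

P_out = 10.3 × 746 = 7684 W
P_in = P_out/η = 7684/0.77 = 9979 W = 9.98 kW

9.98 kW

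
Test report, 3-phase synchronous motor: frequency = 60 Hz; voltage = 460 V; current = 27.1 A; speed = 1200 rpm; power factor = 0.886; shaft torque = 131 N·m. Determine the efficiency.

86.1 %

ω = 2π × 1200/60 = 125.7 rad/s; P_out = τω = 131 × 125.7 = 16467 W
P_in = √3·V_L·I_L·cosφ = 1.732 × 460 × 27.1 × 0.886 = 19130 W
η = P_out / P_in = 16467 / 19130 = 0.861 = 86.1%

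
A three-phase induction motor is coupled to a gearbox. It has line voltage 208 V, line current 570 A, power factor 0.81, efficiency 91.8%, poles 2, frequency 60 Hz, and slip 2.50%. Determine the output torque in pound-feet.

P_in = √3·V·I·cosφ = 1.732 × 208 × 570 × 0.81 = 166330 W
P_out = η·P_in = 0.918 × 166330 = 152691 W
n_s = 120×60/2 = 3600 rpm; n = 3600×(1−0.025) = 3510 rpm
ω = 2π×3510/60 = 367.6 rad/s
τ = P_out/ω = 152691/367.6 = 415.4 N·m
In lb·ft: 415.4/1.356 = 306 lb·ft

306 lb·ft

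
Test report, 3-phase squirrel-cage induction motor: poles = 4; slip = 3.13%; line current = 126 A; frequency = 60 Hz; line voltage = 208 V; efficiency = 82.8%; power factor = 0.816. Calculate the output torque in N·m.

P_in = √3·V·I·cosφ = 1.732 × 208 × 126 × 0.816 = 37040 W
P_out = η·P_in = 0.828 × 37040 = 30669 W
n_s = 120×60/4 = 1800 rpm; n = 1800×(1−0.0313) = 1744 rpm
ω = 2π×1744/60 = 182.6 rad/s
τ = P_out/ω = 30669/182.6 = 168 N·m

168 N·m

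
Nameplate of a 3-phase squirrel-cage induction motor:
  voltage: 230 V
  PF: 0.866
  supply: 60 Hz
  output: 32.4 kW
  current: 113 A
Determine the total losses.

P_in = √3·V·I·cosφ = 1.732×230×113×0.866 = 38983 W
P_out = 32400 W
Losses = P_in − P_out = 38983 − 32400 = 6583 W

6.58 kW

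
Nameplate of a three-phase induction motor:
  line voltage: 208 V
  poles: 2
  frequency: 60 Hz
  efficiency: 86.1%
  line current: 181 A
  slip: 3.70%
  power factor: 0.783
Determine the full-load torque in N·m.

121 N·m

P_in = √3·V·I·cosφ = 1.732 × 208 × 181 × 0.783 = 51057 W
P_out = η·P_in = 0.861 × 51057 = 43960 W
n_s = 120×60/2 = 3600 rpm; n = 3600×(1−0.037) = 3467 rpm
ω = 2π×3467/60 = 363.1 rad/s
τ = P_out/ω = 43960/363.1 = 121 N·m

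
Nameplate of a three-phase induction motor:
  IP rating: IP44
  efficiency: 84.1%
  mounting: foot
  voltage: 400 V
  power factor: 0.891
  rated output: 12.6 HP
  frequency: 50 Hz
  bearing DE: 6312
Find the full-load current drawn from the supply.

18.1 A

P_out = 12.6 × 746 = 9400 W
P_in = P_out / η = 9400 / 0.841 = 11177 W
I_L = P_in / (√3·V_L·cosφ) = 11177 / (1.732 × 400 × 0.891) = 18.1 A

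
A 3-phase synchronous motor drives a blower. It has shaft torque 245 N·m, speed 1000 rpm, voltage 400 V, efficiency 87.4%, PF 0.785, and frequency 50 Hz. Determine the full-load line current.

54 A

ω = 2π×1000/60 = 104.7 rad/s; P_out = τω = 245 × 104.7 = 25652 W
P_in = P_out / η = 25652 / 0.874 = 29350 W
I_L = P_in / (√3·V_L·cosφ) = 29350 / (1.732 × 400 × 0.785) = 54 A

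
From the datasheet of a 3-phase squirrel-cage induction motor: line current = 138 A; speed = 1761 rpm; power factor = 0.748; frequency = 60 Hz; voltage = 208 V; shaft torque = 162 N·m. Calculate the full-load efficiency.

ω = 2π × 1761/60 = 184.4 rad/s; P_out = τω = 162 × 184.4 = 29873 W
P_in = √3·V_L·I_L·cosφ = 1.732 × 208 × 138 × 0.748 = 37187 W
η = P_out / P_in = 29873 / 37187 = 0.803 = 80.3%

80.3 %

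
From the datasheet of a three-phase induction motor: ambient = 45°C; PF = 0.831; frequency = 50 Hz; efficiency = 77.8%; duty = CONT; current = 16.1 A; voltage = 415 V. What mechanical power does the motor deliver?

7.48 kW

P_in = √3·V·I·cosφ = 1.732 × 415 × 16.1 × 0.831 = 9617 W
P_out = η·P_in = 0.778 × 9617 = 7482 W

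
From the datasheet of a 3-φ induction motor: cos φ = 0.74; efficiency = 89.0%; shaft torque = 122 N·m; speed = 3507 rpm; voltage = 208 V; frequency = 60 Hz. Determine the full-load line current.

189 A

ω = 2π×3507/60 = 367.3 rad/s; P_out = τω = 122 × 367.3 = 44811 W
P_in = P_out / η = 44811 / 0.890 = 50349 W
I_L = P_in / (√3·V_L·cosφ) = 50349 / (1.732 × 208 × 0.74) = 189 A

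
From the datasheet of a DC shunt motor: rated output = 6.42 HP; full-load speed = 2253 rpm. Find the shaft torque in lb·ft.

P_out = 6.42 × 746 = 4789 W
ω = 2π × 2253/60 = 235.9 rad/s
τ = P_out/ω = 4789/235.9 = 20.3 N·m
In lb·ft: 20.3/1.356 = 15 lb·ft

15 lb·ft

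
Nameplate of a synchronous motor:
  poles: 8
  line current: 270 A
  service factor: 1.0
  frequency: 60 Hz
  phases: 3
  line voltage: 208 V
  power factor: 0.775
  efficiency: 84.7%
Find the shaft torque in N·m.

677 N·m

P_in = √3·V·I·cosφ = 1.732 × 208 × 270 × 0.775 = 75384 W
P_out = η·P_in = 0.847 × 75384 = 63850 W
n = n_s = 120×60/8 = 900 rpm (synchronous)
ω = 2π×900/60 = 94.25 rad/s
τ = P_out/ω = 63850/94.25 = 677 N·m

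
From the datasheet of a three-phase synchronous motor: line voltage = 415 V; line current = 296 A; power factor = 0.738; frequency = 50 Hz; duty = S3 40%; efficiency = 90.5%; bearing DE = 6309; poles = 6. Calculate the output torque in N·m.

P_in = √3·V·I·cosφ = 1.732 × 415 × 296 × 0.738 = 157016 W
P_out = η·P_in = 0.905 × 157016 = 142099 W
n = n_s = 120×50/6 = 1000 rpm (synchronous)
ω = 2π×1000/60 = 104.7 rad/s
τ = P_out/ω = 142099/104.7 = 1360 N·m

1360 N·m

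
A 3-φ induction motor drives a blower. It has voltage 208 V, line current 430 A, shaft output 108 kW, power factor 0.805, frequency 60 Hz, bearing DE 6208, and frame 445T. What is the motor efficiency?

P_out = 108 kW = 108000 W
P_in = √3·V_L·I_L·cosφ = 1.732 × 208 × 430 × 0.805 = 124703 W
η = P_out / P_in = 108000 / 124703 = 0.866 = 86.6%

86.6 %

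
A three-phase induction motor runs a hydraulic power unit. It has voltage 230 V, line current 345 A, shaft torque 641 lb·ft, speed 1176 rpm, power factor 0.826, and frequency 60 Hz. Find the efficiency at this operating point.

τ = 641 lb·ft × 1.356 = 869.2 N·m
ω = 2π × 1176/60 = 123.2 rad/s; P_out = τω = 869.2 × 123.2 = 107085 W
P_in = √3·V_L·I_L·cosφ = 1.732 × 230 × 345 × 0.826 = 113521 W
η = P_out / P_in = 107085 / 113521 = 0.943 = 94.3%

94.3 %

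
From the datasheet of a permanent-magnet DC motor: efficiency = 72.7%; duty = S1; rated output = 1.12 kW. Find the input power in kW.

1.54 kW

P_out = 1120 W
P_in = P_out/η = 1120/0.727 = 1541 W = 1.54 kW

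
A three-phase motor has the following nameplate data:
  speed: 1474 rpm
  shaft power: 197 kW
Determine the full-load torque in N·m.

1280 N·m

ω = 2π × 1474/60 = 154.4 rad/s
τ = P/ω = 197000/154.4 = 1280 N·m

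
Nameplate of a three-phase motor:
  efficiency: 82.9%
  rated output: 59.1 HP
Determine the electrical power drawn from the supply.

P_out = 59.1 × 746 = 44089 W
P_in = P_out/η = 44089/0.829 = 53183 W = 53.2 kW

53.2 kW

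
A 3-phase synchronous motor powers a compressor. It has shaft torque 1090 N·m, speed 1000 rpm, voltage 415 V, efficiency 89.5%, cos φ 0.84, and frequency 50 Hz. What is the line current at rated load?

ω = 2π×1000/60 = 104.7 rad/s; P_out = τω = 1090 × 104.7 = 114123 W
P_in = P_out / η = 114123 / 0.895 = 127512 W
I_L = P_in / (√3·V_L·cosφ) = 127512 / (1.732 × 415 × 0.84) = 211 A

211 A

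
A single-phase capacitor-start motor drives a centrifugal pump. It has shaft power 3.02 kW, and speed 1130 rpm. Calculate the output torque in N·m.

25.5 N·m

ω = 2π × 1130/60 = 118.3 rad/s
τ = P/ω = 3020/118.3 = 25.5 N·m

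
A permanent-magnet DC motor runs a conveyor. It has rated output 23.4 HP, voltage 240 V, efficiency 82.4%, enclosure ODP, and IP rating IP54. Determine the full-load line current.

88.3 A

P_out = 23.4 × 746 = 17456 W
P_in = P_out / η = 17456 / 0.824 = 21184 W
I = P_in / V = 21184 / 240 = 88.3 A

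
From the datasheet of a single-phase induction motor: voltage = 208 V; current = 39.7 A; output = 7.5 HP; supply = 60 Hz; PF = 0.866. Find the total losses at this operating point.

1.56 kW

P_in = V·I·cosφ = 208×39.7×0.866 = 7151 W
P_out = 7.5×746 = 5595 W
Losses = P_in − P_out = 7151 − 5595 = 1556 W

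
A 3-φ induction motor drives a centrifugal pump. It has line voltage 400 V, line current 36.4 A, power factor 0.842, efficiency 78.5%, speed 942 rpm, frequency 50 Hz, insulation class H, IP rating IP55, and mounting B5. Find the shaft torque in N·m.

P_in = √3·V·I·cosφ = 1.732 × 400 × 36.4 × 0.842 = 21233 W
P_out = η·P_in = 0.785 × 21233 = 16668 W
n = 942 rpm
ω = 2π×942/60 = 98.65 rad/s
τ = P_out/ω = 16668/98.65 = 169 N·m

169 N·m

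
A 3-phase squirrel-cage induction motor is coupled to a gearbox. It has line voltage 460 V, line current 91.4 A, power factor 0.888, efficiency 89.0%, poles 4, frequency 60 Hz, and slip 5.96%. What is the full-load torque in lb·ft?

239 lb·ft

P_in = √3·V·I·cosφ = 1.732 × 460 × 91.4 × 0.888 = 64664 W
P_out = η·P_in = 0.89 × 64664 = 57551 W
n_s = 120×60/4 = 1800 rpm; n = 1800×(1−0.0596) = 1693 rpm
ω = 2π×1693/60 = 177.3 rad/s
τ = P_out/ω = 57551/177.3 = 324.6 N·m
In lb·ft: 324.6/1.356 = 239 lb·ft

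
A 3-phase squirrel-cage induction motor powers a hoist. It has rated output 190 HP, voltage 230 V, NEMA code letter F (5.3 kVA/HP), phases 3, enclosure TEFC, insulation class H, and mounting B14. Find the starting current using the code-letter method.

S_LR = 5.3 × 190 = 1007 kVA
I_LR = S_LR/(√3·V_L) = 1007000/(1.732×230) = 2530 A

2530 A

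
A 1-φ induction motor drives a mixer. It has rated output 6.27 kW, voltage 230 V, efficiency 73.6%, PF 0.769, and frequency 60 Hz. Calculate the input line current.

P_out = 6.27 kW = 6270 W
P_in = P_out / η = 6270 / 0.736 = 8519 W
I = P_in / (V·cosφ) = 8519 / (230 × 0.769) = 48.2 A

48.2 A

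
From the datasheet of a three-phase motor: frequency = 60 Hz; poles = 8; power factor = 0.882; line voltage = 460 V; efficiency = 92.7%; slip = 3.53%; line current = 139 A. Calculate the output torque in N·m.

P_in = √3·V·I·cosφ = 1.732 × 460 × 139 × 0.882 = 97676 W
P_out = η·P_in = 0.927 × 97676 = 90546 W
n_s = 120×60/8 = 900 rpm; n = 900×(1−0.0353) = 868 rpm
ω = 2π×868/60 = 90.9 rad/s
τ = P_out/ω = 90546/90.9 = 996 N·m

996 N·m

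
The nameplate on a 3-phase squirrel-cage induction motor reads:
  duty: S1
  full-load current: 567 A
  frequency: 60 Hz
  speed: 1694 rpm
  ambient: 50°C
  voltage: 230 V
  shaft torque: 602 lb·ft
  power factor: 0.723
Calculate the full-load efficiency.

τ = 602 lb·ft × 1.356 = 816.3 N·m
ω = 2π × 1694/60 = 177.4 rad/s; P_out = τω = 816.3 × 177.4 = 144812 W
P_in = √3·V_L·I_L·cosφ = 1.732 × 230 × 567 × 0.723 = 163304 W
η = P_out / P_in = 144812 / 163304 = 0.887 = 88.7%

88.7 %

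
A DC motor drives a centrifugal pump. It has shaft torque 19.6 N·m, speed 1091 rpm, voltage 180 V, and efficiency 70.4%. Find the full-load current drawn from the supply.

17.7 A

ω = 2π×1091/60 = 114.2 rad/s; P_out = τω = 19.6 × 114.2 = 2238 W
P_in = P_out / η = 2238 / 0.704 = 3179 W
I = P_in / V = 3179 / 180 = 17.7 A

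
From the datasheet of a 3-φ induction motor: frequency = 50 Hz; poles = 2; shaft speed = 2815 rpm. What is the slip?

n_s = 120f/p = 120×50/2 = 3000 rpm
s = (n_s − n)/n_s = (3000 − 2815)/3000 = 0.0617

6.2 %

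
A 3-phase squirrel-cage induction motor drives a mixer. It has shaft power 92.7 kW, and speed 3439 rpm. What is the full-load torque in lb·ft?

ω = 2π × 3439/60 = 360.1 rad/s
τ = P/ω = 92700/360.1 = 257.4 N·m
In lb·ft: 257.4/1.356 = 190 lb·ft

190 lb·ft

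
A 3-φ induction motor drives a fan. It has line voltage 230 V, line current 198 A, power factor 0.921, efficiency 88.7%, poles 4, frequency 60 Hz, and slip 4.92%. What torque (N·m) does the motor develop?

360 N·m

P_in = √3·V·I·cosφ = 1.732 × 230 × 198 × 0.921 = 72644 W
P_out = η·P_in = 0.887 × 72644 = 64435 W
n_s = 120×60/4 = 1800 rpm; n = 1800×(1−0.0492) = 1711 rpm
ω = 2π×1711/60 = 179.2 rad/s
τ = P_out/ω = 64435/179.2 = 360 N·m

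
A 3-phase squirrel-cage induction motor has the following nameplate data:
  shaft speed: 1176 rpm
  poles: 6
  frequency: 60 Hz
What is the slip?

n_s = 120f/p = 120×60/6 = 1200 rpm
s = (n_s − n)/n_s = (1200 − 1176)/1200 = 0.0200

2.00 %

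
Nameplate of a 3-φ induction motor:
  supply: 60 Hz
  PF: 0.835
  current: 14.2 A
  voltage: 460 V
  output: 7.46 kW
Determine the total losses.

P_in = √3·V·I·cosφ = 1.732×460×14.2×0.835 = 9447 W
P_out = 7460 W
Losses = P_in − P_out = 9447 − 7460 = 1987 W

1990 W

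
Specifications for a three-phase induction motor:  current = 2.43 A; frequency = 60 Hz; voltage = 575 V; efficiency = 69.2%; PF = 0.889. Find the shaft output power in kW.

1.49 kW

P_in = √3·V·I·cosφ = 1.732 × 575 × 2.43 × 0.889 = 2151 W
P_out = η·P_in = 0.692 × 2151 = 1488 W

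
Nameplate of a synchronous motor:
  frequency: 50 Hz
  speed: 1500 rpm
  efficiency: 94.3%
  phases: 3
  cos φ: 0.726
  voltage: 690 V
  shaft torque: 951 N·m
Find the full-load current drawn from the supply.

ω = 2π×1500/60 = 157.1 rad/s; P_out = τω = 951 × 157.1 = 149402 W
P_in = P_out / η = 149402 / 0.943 = 158433 W
I_L = P_in / (√3·V_L·cosφ) = 158433 / (1.732 × 690 × 0.726) = 183 A

183 A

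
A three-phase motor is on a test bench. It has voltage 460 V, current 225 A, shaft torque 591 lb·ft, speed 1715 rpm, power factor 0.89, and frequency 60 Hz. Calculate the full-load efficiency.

90.2 %

τ = 591 lb·ft × 1.356 = 801.4 N·m
ω = 2π × 1715/60 = 179.6 rad/s; P_out = τω = 801.4 × 179.6 = 143931 W
P_in = √3·V_L·I_L·cosφ = 1.732 × 460 × 225 × 0.89 = 159543 W
η = P_out / P_in = 143931 / 159543 = 0.902 = 90.2%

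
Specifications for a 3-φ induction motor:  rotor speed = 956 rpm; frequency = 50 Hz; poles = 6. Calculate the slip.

n_s = 120f/p = 120×50/6 = 1000 rpm
s = (n_s − n)/n_s = (1000 − 956)/1000 = 0.0440

4.40 %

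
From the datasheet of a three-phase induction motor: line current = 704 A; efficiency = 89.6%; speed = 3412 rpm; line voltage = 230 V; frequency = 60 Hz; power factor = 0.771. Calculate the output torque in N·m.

542 N·m

P_in = √3·V·I·cosφ = 1.732 × 230 × 704 × 0.771 = 216223 W
P_out = η·P_in = 0.896 × 216223 = 193736 W
n = 3412 rpm
ω = 2π×3412/60 = 357.3 rad/s
τ = P_out/ω = 193736/357.3 = 542 N·m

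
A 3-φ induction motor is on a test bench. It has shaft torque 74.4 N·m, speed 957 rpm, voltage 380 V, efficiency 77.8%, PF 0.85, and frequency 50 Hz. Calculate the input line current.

17.1 A

ω = 2π×957/60 = 100.2 rad/s; P_out = τω = 74.4 × 100.2 = 7455 W
P_in = P_out / η = 7455 / 0.778 = 9582 W
I_L = P_in / (√3·V_L·cosφ) = 9582 / (1.732 × 380 × 0.85) = 17.1 A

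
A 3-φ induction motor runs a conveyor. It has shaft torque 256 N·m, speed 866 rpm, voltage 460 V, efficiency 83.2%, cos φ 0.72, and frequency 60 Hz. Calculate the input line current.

48.6 A

ω = 2π×866/60 = 90.69 rad/s; P_out = τω = 256 × 90.69 = 23217 W
P_in = P_out / η = 23217 / 0.832 = 27905 W
I_L = P_in / (√3·V_L·cosφ) = 27905 / (1.732 × 460 × 0.72) = 48.6 A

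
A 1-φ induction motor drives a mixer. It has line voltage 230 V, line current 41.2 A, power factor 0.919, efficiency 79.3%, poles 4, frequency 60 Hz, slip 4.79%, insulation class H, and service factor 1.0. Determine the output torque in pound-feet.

28.4 lb·ft

P_in = V·I·cosφ = 230 × 41.2 × 0.919 = 8708 W
P_out = η·P_in = 0.793 × 8708 = 6905 W
n_s = 120×60/4 = 1800 rpm; n = 1800×(1−0.0479) = 1714 rpm
ω = 2π×1714/60 = 179.5 rad/s
τ = P_out/ω = 6905/179.5 = 38.47 N·m
In lb·ft: 38.47/1.356 = 28.4 lb·ft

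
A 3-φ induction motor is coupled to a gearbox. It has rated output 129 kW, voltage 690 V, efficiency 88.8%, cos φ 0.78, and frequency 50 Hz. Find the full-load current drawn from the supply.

P_out = 129 kW = 129000 W
P_in = P_out / η = 129000 / 0.888 = 145270 W
I_L = P_in / (√3·V_L·cosφ) = 145270 / (1.732 × 690 × 0.78) = 156 A

156 A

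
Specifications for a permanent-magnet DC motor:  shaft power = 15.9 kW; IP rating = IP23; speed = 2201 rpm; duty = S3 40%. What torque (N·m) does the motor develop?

ω = 2π × 2201/60 = 230.5 rad/s
τ = P/ω = 15900/230.5 = 69 N·m

69 N·m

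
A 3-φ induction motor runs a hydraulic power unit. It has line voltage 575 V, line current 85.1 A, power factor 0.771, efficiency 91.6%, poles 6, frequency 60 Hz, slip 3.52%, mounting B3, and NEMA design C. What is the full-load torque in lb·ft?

364 lb·ft

P_in = √3·V·I·cosφ = 1.732 × 575 × 85.1 × 0.771 = 65343 W
P_out = η·P_in = 0.916 × 65343 = 59854 W
n_s = 120×60/6 = 1200 rpm; n = 1200×(1−0.0352) = 1158 rpm
ω = 2π×1158/60 = 121.3 rad/s
τ = P_out/ω = 59854/121.3 = 493.4 N·m
In lb·ft: 493.4/1.356 = 364 lb·ft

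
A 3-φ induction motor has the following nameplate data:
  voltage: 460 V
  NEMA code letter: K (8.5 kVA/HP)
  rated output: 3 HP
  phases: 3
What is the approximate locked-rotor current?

S_LR = 8.5 × 3 = 25.5 kVA
I_LR = S_LR/(√3·V_L) = 25500/(1.732×460) = 32 A

32 A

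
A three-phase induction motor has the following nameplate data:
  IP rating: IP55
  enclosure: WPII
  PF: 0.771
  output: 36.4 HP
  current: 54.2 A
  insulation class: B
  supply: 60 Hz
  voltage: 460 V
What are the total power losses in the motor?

P_in = √3·V·I·cosφ = 1.732×460×54.2×0.771 = 33293 W
P_out = 36.4×746 = 27154 W
Losses = P_in − P_out = 33293 − 27154 = 6139 W

6.14 kW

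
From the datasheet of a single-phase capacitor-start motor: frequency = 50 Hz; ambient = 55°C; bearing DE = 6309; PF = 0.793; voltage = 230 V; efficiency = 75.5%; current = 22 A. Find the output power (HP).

4.06 HP

P_in = V·I·cosφ = 230 × 22 × 0.793 = 4013 W
P_out = η·P_in = 0.755 × 4013 = 3030 W
= 3030/746 = 4.06 HP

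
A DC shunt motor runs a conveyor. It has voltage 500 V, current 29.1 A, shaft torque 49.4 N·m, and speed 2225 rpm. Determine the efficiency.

79.1 %

ω = 2π × 2225/60 = 233 rad/s; P_out = τω = 49.4 × 233 = 11510 W
P_in = V·I = 500 × 29.1 = 14550 W
η = P_out / P_in = 11510 / 14550 = 0.791 = 79.1%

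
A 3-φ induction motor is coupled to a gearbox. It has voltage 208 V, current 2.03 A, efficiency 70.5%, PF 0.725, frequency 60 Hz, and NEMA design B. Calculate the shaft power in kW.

0.374 kW

P_in = √3·V·I·cosφ = 1.732 × 208 × 2.03 × 0.725 = 530 W
P_out = η·P_in = 0.705 × 530 = 374 W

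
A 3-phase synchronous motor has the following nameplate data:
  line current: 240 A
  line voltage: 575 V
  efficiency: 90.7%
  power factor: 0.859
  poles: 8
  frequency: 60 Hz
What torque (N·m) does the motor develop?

P_in = √3·V·I·cosφ = 1.732 × 575 × 240 × 0.859 = 205315 W
P_out = η·P_in = 0.907 × 205315 = 186221 W
n = n_s = 120×60/8 = 900 rpm (synchronous)
ω = 2π×900/60 = 94.25 rad/s
τ = P_out/ω = 186221/94.25 = 1980 N·m

1980 N·m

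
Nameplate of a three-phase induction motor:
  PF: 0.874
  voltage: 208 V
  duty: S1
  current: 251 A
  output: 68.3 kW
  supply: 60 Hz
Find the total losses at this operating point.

10.7 kW

P_in = √3·V·I·cosφ = 1.732×208×251×0.874 = 79031 W
P_out = 68300 W
Losses = P_in − P_out = 79031 − 68300 = 10731 W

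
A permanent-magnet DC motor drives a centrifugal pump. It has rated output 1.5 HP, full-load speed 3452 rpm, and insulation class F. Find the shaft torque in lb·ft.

2.28 lb·ft

P_out = 1.5 × 746 = 1119 W
ω = 2π × 3452/60 = 361.5 rad/s
τ = P_out/ω = 1119/361.5 = 3.095 N·m
In lb·ft: 3.095/1.356 = 2.28 lb·ft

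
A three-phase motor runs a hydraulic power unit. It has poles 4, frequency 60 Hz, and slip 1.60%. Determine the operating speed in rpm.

1771 rpm

n_s = 120f/p = 120×60/4 = 1800 rpm
n = n_s(1 − s) = 1800 × (1 − 0.016) = 1771 rpm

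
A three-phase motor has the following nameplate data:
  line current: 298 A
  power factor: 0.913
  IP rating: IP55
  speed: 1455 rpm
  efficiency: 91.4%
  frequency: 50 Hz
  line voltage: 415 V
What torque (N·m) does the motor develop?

P_in = √3·V·I·cosφ = 1.732 × 415 × 298 × 0.913 = 195561 W
P_out = η·P_in = 0.914 × 195561 = 178743 W
n = 1455 rpm
ω = 2π×1455/60 = 152.4 rad/s
τ = P_out/ω = 178743/152.4 = 1170 N·m

1170 N·m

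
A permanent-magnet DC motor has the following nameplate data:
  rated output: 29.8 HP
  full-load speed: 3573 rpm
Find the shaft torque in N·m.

P_out = 29.8 × 746 = 22231 W
ω = 2π × 3573/60 = 374.2 rad/s
τ = P_out/ω = 22231/374.2 = 59.4 N·m

59.4 N·m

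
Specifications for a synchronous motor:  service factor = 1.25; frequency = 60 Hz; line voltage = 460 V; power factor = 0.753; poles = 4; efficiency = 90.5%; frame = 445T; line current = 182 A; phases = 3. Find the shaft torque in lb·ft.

P_in = √3·V·I·cosφ = 1.732 × 460 × 182 × 0.753 = 109187 W
P_out = η·P_in = 0.905 × 109187 = 98814 W
n = n_s = 120×60/4 = 1800 rpm (synchronous)
ω = 2π×1800/60 = 188.5 rad/s
τ = P_out/ω = 98814/188.5 = 524.2 N·m
In lb·ft: 524.2/1.356 = 387 lb·ft

387 lb·ft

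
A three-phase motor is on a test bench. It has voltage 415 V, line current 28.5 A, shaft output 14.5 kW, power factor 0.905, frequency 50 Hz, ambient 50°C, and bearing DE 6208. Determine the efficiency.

78.2 %

P_out = 14.5 kW = 14500 W
P_in = √3·V_L·I_L·cosφ = 1.732 × 415 × 28.5 × 0.905 = 18539 W
η = P_out / P_in = 14500 / 18539 = 0.782 = 78.2%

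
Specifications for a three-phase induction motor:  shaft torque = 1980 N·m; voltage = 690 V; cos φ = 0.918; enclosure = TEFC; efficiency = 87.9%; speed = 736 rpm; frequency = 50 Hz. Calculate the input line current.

158 A

ω = 2π×736/60 = 77.07 rad/s; P_out = τω = 1980 × 77.07 = 152599 W
P_in = P_out / η = 152599 / 0.879 = 173605 W
I_L = P_in / (√3·V_L·cosφ) = 173605 / (1.732 × 690 × 0.918) = 158 A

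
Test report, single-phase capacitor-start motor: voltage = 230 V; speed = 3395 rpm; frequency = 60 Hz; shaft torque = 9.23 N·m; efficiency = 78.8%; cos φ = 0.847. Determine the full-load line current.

21.4 A

ω = 2π×3395/60 = 355.5 rad/s; P_out = τω = 9.23 × 355.5 = 3281 W
P_in = P_out / η = 3281 / 0.788 = 4164 W
I = P_in / (V·cosφ) = 4164 / (230 × 0.847) = 21.4 A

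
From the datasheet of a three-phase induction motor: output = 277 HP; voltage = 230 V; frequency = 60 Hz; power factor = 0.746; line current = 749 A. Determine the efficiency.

P_out = 277 × 746 = 206642 W
P_in = √3·V_L·I_L·cosφ = 1.732 × 230 × 749 × 0.746 = 222585 W
η = P_out / P_in = 206642 / 222585 = 0.928 = 92.8%

92.8 %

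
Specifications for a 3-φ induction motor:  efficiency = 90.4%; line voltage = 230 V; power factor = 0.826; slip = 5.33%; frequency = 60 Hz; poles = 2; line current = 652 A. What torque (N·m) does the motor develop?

P_in = √3·V·I·cosφ = 1.732 × 230 × 652 × 0.826 = 214538 W
P_out = η·P_in = 0.904 × 214538 = 193942 W
n_s = 120×60/2 = 3600 rpm; n = 3600×(1−0.0533) = 3408 rpm
ω = 2π×3408/60 = 356.9 rad/s
τ = P_out/ω = 193942/356.9 = 543 N·m

543 N·m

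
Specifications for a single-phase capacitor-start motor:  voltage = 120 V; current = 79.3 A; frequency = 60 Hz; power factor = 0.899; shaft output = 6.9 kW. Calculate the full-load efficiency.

80.7 %

P_out = 6.9 kW = 6900 W
P_in = V·I·cosφ = 120 × 79.3 × 0.899 = 8555 W
η = P_out / P_in = 6900 / 8555 = 0.807 = 80.7%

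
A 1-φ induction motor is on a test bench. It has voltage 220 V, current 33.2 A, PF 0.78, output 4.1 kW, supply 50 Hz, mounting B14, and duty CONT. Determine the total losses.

1600 W

P_in = V·I·cosφ = 220×33.2×0.78 = 5697 W
P_out = 4100 W
Losses = P_in − P_out = 5697 − 4100 = 1597 W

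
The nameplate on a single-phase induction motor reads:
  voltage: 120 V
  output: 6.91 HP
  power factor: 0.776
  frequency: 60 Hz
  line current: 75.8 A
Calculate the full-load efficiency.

73.0 %

P_out = 6.91 × 746 = 5155 W
P_in = V·I·cosφ = 120 × 75.8 × 0.776 = 7058 W
η = P_out / P_in = 5155 / 7058 = 0.730 = 73.0%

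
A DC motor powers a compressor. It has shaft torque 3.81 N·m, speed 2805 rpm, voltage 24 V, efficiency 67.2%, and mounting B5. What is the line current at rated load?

ω = 2π×2805/60 = 293.7 rad/s; P_out = τω = 3.81 × 293.7 = 1119 W
P_in = P_out / η = 1119 / 0.672 = 1665 W
I = P_in / V = 1665 / 24 = 69.4 A

69.4 A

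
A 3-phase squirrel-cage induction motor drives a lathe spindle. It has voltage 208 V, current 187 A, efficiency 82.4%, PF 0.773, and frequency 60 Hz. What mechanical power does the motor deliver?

P_in = √3·V·I·cosφ = 1.732 × 208 × 187 × 0.773 = 52075 W
P_out = η·P_in = 0.824 × 52075 = 42910 W

42.9 kW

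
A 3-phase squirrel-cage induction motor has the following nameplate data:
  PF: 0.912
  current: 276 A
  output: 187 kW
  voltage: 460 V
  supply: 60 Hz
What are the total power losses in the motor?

13500 W

P_in = √3·V·I·cosφ = 1.732×460×276×0.912 = 200544 W
P_out = 187000 W
Losses = P_in − P_out = 200544 − 187000 = 13544 W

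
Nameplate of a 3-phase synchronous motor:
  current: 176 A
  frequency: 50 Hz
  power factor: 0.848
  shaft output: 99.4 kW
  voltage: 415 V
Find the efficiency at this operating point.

P_out = 99.4 kW = 99400 W
P_in = √3·V_L·I_L·cosφ = 1.732 × 415 × 176 × 0.848 = 107276 W
η = P_out / P_in = 99400 / 107276 = 0.927 = 92.7%

92.7 %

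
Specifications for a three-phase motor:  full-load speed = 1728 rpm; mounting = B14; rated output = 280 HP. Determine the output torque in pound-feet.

P_out = 280 × 746 = 208880 W
ω = 2π × 1728/60 = 181 rad/s
τ = P_out/ω = 208880/181 = 1154 N·m
In lb·ft: 1154/1.356 = 851 lb·ft

851 lb·ft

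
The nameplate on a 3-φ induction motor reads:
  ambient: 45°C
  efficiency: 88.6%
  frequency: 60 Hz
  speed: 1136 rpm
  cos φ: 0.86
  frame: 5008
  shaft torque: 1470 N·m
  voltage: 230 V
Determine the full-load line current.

576 A

ω = 2π×1136/60 = 119 rad/s; P_out = τω = 1470 × 119 = 174930 W
P_in = P_out / η = 174930 / 0.886 = 197438 W
I_L = P_in / (√3·V_L·cosφ) = 197438 / (1.732 × 230 × 0.86) = 576 A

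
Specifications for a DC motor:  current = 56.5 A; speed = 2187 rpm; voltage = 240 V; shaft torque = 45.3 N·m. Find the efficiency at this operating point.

ω = 2π × 2187/60 = 229 rad/s; P_out = τω = 45.3 × 229 = 10374 W
P_in = V·I = 240 × 56.5 = 13560 W
η = P_out / P_in = 10374 / 13560 = 0.765 = 76.5%

76.5 %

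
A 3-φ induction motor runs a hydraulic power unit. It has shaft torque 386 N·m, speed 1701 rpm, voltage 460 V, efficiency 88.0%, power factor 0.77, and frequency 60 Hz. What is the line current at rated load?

ω = 2π×1701/60 = 178.1 rad/s; P_out = τω = 386 × 178.1 = 68747 W
P_in = P_out / η = 68747 / 0.880 = 78122 W
I_L = P_in / (√3·V_L·cosφ) = 78122 / (1.732 × 460 × 0.77) = 127 A

127 A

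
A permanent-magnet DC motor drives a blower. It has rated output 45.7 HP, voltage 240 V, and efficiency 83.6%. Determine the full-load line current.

170 A

P_out = 45.7 × 746 = 34092 W
P_in = P_out / η = 34092 / 0.836 = 40780 W
I = P_in / V = 40780 / 240 = 170 A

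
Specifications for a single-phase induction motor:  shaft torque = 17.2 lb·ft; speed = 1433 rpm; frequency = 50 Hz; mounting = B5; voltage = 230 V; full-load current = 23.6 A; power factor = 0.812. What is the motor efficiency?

τ = 17.2 lb·ft × 1.356 = 23.32 N·m
ω = 2π × 1433/60 = 150.1 rad/s; P_out = τω = 23.32 × 150.1 = 3500 W
P_in = V·I·cosφ = 230 × 23.6 × 0.812 = 4408 W
η = P_out / P_in = 3500 / 4408 = 0.794 = 79.4%

79.4 %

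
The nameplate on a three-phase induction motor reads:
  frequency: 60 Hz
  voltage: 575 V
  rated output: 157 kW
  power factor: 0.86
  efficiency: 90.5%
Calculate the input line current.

203 A

P_out = 157 kW = 157000 W
P_in = P_out / η = 157000 / 0.905 = 173481 W
I_L = P_in / (√3·V_L·cosφ) = 173481 / (1.732 × 575 × 0.86) = 203 A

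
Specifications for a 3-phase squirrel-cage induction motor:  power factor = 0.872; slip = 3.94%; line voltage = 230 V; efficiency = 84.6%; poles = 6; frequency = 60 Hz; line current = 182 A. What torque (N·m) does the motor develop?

443 N·m

P_in = √3·V·I·cosφ = 1.732 × 230 × 182 × 0.872 = 63221 W
P_out = η·P_in = 0.846 × 63221 = 53485 W
n_s = 120×60/6 = 1200 rpm; n = 1200×(1−0.0394) = 1153 rpm
ω = 2π×1153/60 = 120.7 rad/s
τ = P_out/ω = 53485/120.7 = 443 N·m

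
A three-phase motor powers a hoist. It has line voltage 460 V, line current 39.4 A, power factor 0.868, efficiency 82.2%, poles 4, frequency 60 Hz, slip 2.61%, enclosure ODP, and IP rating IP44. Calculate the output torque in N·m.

122 N·m

P_in = √3·V·I·cosφ = 1.732 × 460 × 39.4 × 0.868 = 27247 W
P_out = η·P_in = 0.822 × 27247 = 22397 W
n_s = 120×60/4 = 1800 rpm; n = 1800×(1−0.0261) = 1753 rpm
ω = 2π×1753/60 = 183.6 rad/s
τ = P_out/ω = 22397/183.6 = 122 N·m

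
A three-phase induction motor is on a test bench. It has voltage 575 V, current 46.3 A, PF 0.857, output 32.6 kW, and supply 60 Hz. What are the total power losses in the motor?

6.92 kW

P_in = √3·V·I·cosφ = 1.732×575×46.3×0.857 = 39516 W
P_out = 32600 W
Losses = P_in − P_out = 39516 − 32600 = 6916 W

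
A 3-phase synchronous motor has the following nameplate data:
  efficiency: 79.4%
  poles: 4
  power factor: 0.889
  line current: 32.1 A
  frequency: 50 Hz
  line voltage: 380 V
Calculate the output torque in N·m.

P_in = √3·V·I·cosφ = 1.732 × 380 × 32.1 × 0.889 = 18782 W
P_out = η·P_in = 0.794 × 18782 = 14913 W
n = n_s = 120×50/4 = 1500 rpm (synchronous)
ω = 2π×1500/60 = 157.1 rad/s
τ = P_out/ω = 14913/157.1 = 94.9 N·m

94.9 N·m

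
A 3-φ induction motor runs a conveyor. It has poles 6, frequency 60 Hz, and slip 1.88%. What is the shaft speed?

1177 rpm

n_s = 120f/p = 120×60/6 = 1200 rpm
n = n_s(1 − s) = 1200 × (1 − 0.0188) = 1177 rpm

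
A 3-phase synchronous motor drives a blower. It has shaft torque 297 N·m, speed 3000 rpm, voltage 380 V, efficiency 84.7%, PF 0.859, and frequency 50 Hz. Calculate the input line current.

ω = 2π×3000/60 = 314.2 rad/s; P_out = τω = 297 × 314.2 = 93317 W
P_in = P_out / η = 93317 / 0.847 = 110174 W
I_L = P_in / (√3·V_L·cosφ) = 110174 / (1.732 × 380 × 0.859) = 195 A

195 A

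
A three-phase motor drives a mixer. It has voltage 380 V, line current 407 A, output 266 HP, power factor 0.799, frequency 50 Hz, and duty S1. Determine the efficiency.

P_out = 266 × 746 = 198436 W
P_in = √3·V_L·I_L·cosφ = 1.732 × 380 × 407 × 0.799 = 214029 W
η = P_out / P_in = 198436 / 214029 = 0.927 = 92.7%

92.7 %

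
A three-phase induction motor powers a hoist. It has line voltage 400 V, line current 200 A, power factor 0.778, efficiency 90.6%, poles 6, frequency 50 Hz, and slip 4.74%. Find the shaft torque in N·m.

979 N·m

P_in = √3·V·I·cosφ = 1.732 × 400 × 200 × 0.778 = 107800 W
P_out = η·P_in = 0.906 × 107800 = 97667 W
n_s = 120×50/6 = 1000 rpm; n = 1000×(1−0.0474) = 953 rpm
ω = 2π×953/60 = 99.8 rad/s
τ = P_out/ω = 97667/99.8 = 979 N·m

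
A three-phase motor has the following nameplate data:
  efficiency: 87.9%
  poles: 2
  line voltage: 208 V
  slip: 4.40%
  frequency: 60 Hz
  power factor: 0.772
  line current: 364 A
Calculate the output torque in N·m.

247 N·m

P_in = √3·V·I·cosφ = 1.732 × 208 × 364 × 0.772 = 101235 W
P_out = η·P_in = 0.879 × 101235 = 88986 W
n_s = 120×60/2 = 3600 rpm; n = 3600×(1−0.044) = 3442 rpm
ω = 2π×3442/60 = 360.4 rad/s
τ = P_out/ω = 88986/360.4 = 247 N·m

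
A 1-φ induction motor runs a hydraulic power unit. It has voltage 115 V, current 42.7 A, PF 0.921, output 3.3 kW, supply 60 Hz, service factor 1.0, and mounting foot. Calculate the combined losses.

P_in = V·I·cosφ = 115×42.7×0.921 = 4523 W
P_out = 3300 W
Losses = P_in − P_out = 4523 − 3300 = 1223 W

1220 W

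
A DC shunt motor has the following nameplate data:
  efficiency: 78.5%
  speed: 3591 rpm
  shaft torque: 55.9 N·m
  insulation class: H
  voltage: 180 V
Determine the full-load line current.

149 A

ω = 2π×3591/60 = 376 rad/s; P_out = τω = 55.9 × 376 = 21018 W
P_in = P_out / η = 21018 / 0.785 = 26775 W
I = P_in / V = 26775 / 180 = 149 A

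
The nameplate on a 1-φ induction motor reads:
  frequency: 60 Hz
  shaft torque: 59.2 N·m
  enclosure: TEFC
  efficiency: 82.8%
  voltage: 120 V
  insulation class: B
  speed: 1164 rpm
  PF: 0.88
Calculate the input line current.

82.5 A

ω = 2π×1164/60 = 121.9 rad/s; P_out = τω = 59.2 × 121.9 = 7216 W
P_in = P_out / η = 7216 / 0.828 = 8715 W
I = P_in / (V·cosφ) = 8715 / (120 × 0.88) = 82.5 A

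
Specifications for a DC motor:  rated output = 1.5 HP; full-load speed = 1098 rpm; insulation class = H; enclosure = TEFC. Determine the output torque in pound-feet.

7.18 lb·ft

P_out = 1.5 × 746 = 1119 W
ω = 2π × 1098/60 = 115 rad/s
τ = P_out/ω = 1119/115 = 9.73 N·m
In lb·ft: 9.73/1.356 = 7.18 lb·ft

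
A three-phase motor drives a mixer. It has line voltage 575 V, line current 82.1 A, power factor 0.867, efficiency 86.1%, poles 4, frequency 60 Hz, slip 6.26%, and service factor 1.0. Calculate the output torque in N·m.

P_in = √3·V·I·cosφ = 1.732 × 575 × 82.1 × 0.867 = 70889 W
P_out = η·P_in = 0.861 × 70889 = 61035 W
n_s = 120×60/4 = 1800 rpm; n = 1800×(1−0.0626) = 1687 rpm
ω = 2π×1687/60 = 176.7 rad/s
τ = P_out/ω = 61035/176.7 = 345 N·m

345 N·m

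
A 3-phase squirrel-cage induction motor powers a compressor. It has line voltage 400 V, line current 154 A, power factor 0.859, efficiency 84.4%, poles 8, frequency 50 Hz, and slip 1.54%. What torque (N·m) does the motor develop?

P_in = √3·V·I·cosφ = 1.732 × 400 × 154 × 0.859 = 91648 W
P_out = η·P_in = 0.844 × 91648 = 77351 W
n_s = 120×50/8 = 750 rpm; n = 750×(1−0.0154) = 738 rpm
ω = 2π×738/60 = 77.28 rad/s
τ = P_out/ω = 77351/77.28 = 1000 N·m

1000 N·m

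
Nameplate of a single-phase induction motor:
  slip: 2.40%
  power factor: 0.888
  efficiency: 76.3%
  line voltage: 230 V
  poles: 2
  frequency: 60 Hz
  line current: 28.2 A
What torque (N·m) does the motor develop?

P_in = V·I·cosφ = 230 × 28.2 × 0.888 = 5760 W
P_out = η·P_in = 0.763 × 5760 = 4395 W
n_s = 120×60/2 = 3600 rpm; n = 3600×(1−0.024) = 3514 rpm
ω = 2π×3514/60 = 368 rad/s
τ = P_out/ω = 4395/368 = 11.9 N·m

11.9 N·m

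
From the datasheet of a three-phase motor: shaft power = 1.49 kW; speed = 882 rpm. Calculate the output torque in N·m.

ω = 2π × 882/60 = 92.36 rad/s
τ = P/ω = 1490/92.36 = 16.1 N·m

16.1 N·m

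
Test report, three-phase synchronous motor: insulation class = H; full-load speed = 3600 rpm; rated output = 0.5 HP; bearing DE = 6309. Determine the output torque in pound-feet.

P_out = 0.5 × 746 = 373 W
ω = 2π × 3600/60 = 377 rad/s
τ = P_out/ω = 373/377 = 0.9894 N·m
In lb·ft: 0.9894/1.356 = 0.73 lb·ft

0.73 lb·ft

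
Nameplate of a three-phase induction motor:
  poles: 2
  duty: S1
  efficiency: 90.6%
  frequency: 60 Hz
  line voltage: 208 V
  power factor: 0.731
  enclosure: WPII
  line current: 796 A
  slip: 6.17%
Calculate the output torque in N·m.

P_in = √3·V·I·cosφ = 1.732 × 208 × 796 × 0.731 = 209624 W
P_out = η·P_in = 0.906 × 209624 = 189919 W
n_s = 120×60/2 = 3600 rpm; n = 3600×(1−0.0617) = 3378 rpm
ω = 2π×3378/60 = 353.7 rad/s
τ = P_out/ω = 189919/353.7 = 537 N·m

537 N·m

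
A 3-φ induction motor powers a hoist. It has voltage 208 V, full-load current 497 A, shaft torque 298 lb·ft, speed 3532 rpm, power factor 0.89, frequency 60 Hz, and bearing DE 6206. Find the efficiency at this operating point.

τ = 298 lb·ft × 1.356 = 404.1 N·m
ω = 2π × 3532/60 = 369.9 rad/s; P_out = τω = 404.1 × 369.9 = 149477 W
P_in = √3·V_L·I_L·cosφ = 1.732 × 208 × 497 × 0.89 = 159352 W
η = P_out / P_in = 149477 / 159352 = 0.938 = 93.8%

93.8 %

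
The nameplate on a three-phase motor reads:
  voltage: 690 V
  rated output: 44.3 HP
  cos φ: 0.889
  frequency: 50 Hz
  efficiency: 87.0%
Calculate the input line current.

35.8 A

P_out = 44.3 × 746 = 33048 W
P_in = P_out / η = 33048 / 0.870 = 37986 W
I_L = P_in / (√3·V_L·cosφ) = 37986 / (1.732 × 690 × 0.889) = 35.8 A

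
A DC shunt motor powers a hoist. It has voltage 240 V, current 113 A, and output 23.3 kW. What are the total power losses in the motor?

3.82 kW

P_in = V·I = 240×113 = 27120 W
P_out = 23300 W
Losses = P_in − P_out = 27120 − 23300 = 3820 W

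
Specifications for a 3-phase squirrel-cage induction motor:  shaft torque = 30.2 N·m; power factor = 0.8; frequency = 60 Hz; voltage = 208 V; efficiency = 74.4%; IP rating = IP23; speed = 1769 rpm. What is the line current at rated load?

ω = 2π×1769/60 = 185.2 rad/s; P_out = τω = 30.2 × 185.2 = 5593 W
P_in = P_out / η = 5593 / 0.744 = 7517 W
I_L = P_in / (√3·V_L·cosφ) = 7517 / (1.732 × 208 × 0.8) = 26.1 A

26.1 A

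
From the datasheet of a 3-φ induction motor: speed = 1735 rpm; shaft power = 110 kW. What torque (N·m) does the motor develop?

605 N·m

ω = 2π × 1735/60 = 181.7 rad/s
τ = P/ω = 110000/181.7 = 605 N·m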